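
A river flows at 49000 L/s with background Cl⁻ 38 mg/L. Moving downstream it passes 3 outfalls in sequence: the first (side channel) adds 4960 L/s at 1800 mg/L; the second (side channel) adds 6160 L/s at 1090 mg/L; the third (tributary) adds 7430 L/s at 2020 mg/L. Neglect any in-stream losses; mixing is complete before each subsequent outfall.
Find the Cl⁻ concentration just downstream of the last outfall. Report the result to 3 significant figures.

481 mg/L

Below outfall 1: Q → 53960 L/s, C = (49000·38.00 + 4960·1800)/53960 = 200.0 mg/L.
Below outfall 2: Q → 60120 L/s, C = (53960·200.0 + 6160·1090)/60120 = 291.2 mg/L.
Below outfall 3: Q → 67550 L/s, C = (60120·291.2 + 7430·2020)/67550 = 481.3 mg/L.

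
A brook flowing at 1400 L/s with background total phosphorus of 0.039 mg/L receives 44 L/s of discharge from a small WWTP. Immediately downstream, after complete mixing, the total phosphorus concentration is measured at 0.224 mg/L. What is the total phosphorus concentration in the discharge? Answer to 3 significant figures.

6.11 mg/L

Mass balance: 1400·0.03900 + 44.00·Cₑ = 1444·0.2240
→ Cₑ = (1444·0.2240 − 1400·0.03900) / 44.00 = 6.110 mg/L.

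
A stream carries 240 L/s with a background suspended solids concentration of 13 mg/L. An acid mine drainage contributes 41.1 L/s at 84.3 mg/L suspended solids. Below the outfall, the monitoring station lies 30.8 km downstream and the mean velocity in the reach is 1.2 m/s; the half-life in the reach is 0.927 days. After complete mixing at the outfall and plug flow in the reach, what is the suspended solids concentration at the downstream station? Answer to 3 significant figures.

18.8 mg/L

Flow-weighted average: C = (240.0·13.00 + 41.10·84.30) / 281.1 = 6585/281.1 = 23.42 mg/L.
Travel time t = 30.8·1000 / 1.2 = 25670 s = 7.130 h.
Half-life 0.927 d → k = ln 2 / 0.927 = 0.7477 d⁻¹.
After decay, C = 23.42 × e^(−kt) = 23.42 × 0.8008 = 18.76 mg/L.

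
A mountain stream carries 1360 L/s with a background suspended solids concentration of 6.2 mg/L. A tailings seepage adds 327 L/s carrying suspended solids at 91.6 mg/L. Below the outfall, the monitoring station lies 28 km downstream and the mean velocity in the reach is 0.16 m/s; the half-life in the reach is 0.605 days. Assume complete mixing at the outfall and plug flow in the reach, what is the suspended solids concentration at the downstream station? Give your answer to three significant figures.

2.23 mg/L

Mass balance: C = (1360·6.200 + 327.0·91.60) / 1687 = 38390/1687 = 22.75 mg/L.
Travel time t = 28·1000 / 0.16 = 175000 s = 48.61 h.
Half-life 0.605 d → k = ln 2 / 0.605 = 1.146 d⁻¹.
First-order decay: C = 22.75·exp(−k·t) = 22.75·0.09822 = 2.235 mg/L.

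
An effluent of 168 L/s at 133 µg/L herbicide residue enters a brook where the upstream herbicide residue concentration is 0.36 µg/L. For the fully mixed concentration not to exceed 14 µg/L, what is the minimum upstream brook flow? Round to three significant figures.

Set C_mix = 14: (Q·0.3600 + 168.0·133.0) / (Q + 168.0) = 14
→ Q = 168.0·(133.0 − 14)/(14 − 0.3600) = 1466 L/s.

1470 L/s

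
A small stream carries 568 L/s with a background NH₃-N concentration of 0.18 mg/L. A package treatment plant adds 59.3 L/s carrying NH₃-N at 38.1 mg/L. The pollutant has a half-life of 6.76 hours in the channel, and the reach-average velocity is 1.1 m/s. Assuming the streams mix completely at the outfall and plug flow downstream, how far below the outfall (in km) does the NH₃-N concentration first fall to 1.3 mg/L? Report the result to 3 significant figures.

After mixing, C = (568.0·0.1800 + 59.30·38.10) / 627.3 = 2362/627.3 = 3.765 mg/L.
Half-life 6.76 h → k = ln 2 / 6.76 = 0.1025 h⁻¹ = 2.461 d⁻¹.
Set 3.765·exp(−k·t) = 1.3 → t = ln(3.765/1.3)/k = 37330 s = 10.37 h.
Distance = v·t = 1.1·37330 = 41060 m = 41.06 km.

41.1 km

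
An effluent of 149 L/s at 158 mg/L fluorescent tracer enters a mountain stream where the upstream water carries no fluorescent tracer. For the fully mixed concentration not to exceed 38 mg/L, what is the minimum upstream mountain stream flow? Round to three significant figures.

471 L/s

Set C_mix = 38: (Q·0 + 149.0·158.0) / (Q + 149.0) = 38
→ Q = 149.0·(158.0 − 38)/(38 − 0) = 470.5 L/s.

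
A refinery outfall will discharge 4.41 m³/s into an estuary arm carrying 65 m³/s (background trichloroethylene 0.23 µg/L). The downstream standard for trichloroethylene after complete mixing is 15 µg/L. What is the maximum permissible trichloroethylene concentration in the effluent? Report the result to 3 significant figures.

At the limit, (Qr·Cr + Qe·Cₑ)/(Qr + Qe) = 15:
Cₑ = (69.41·15 − 65.00·0.2300) / 4.410 = 232.7 µg/L.

233 µg/L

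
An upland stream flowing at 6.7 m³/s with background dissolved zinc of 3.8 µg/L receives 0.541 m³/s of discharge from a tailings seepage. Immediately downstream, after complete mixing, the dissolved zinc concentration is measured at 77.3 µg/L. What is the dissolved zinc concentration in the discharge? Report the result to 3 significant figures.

988 µg/L

Mass balance: 6.700·3.800 + 0.5410·Cₑ = 7.241·77.30
→ Cₑ = (7.241·77.30 − 6.700·3.800) / 0.5410 = 987.6 µg/L.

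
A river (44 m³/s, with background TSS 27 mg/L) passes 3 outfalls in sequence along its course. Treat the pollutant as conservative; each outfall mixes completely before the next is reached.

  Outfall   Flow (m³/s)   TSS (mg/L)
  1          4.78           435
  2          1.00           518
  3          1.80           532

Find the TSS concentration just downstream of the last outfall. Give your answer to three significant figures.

92.0 mg/L

Outfall 1: combined Q = 48.78 m³/s; C = (44.00·27.00 + 4.780·435.0)/48.78 = 66.98 mg/L.
Outfall 2: combined Q = 49.78 m³/s; C = (48.78·66.98 + 1.000·518.0)/49.78 = 76.04 mg/L.
Outfall 3: combined Q = 51.58 m³/s; C = (49.78·76.04 + 1.800·532.0)/51.58 = 91.95 mg/L.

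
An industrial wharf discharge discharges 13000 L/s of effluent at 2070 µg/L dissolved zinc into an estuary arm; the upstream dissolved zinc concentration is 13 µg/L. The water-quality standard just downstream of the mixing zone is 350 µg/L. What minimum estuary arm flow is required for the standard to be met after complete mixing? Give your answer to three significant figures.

66400 L/s

Set C_mix = 350: (Q·13.00 + 13000·2070) / (Q + 13000) = 350
→ Q = 13000·(2070 − 350)/(350 − 13.00) = 66350 L/s.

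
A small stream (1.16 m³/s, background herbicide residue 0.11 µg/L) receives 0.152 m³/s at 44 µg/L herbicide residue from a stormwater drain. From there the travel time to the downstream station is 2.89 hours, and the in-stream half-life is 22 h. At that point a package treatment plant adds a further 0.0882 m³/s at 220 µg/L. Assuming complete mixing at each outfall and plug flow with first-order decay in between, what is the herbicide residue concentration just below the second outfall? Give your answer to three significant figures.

Mixed concentration C = ΣQC/ΣQ = (1.160·0.1100 + 0.1520·44.00) / 1.312 = 6.816/1.312 = 5.195 µg/L; combined flow 1.312 m³/s.
Half-life 22 h → k = ln 2 / 22 = 0.03151 h⁻¹ = 0.7562 d⁻¹.
After decay, C = 5.195 × e^(−kt) = 5.195 × 0.9130 = 4.743 µg/L.
At the second outfall, C = (1.312·4.743 + 0.08820·220.0) / (1.312 + 0.08820) = 18.30 µg/L.

18.3 µg/L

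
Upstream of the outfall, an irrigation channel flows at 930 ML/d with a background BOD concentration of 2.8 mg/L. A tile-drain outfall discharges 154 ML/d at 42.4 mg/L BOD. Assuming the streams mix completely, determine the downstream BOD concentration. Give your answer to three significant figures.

8.43 mg/L

Mixed concentration C = ΣQC/ΣQ = (930.0·2.800 + 154.0·42.40) / 1084 = 9134/1084 = 8.426 mg/L.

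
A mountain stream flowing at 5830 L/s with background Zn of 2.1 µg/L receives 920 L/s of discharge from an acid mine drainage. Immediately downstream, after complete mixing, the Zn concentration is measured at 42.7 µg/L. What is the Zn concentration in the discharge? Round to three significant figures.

300 µg/L

Mass balance: 5830·2.100 + 920.0·Cₑ = 6750·42.70
→ Cₑ = (6750·42.70 − 5830·2.100) / 920.0 = 300.0 µg/L.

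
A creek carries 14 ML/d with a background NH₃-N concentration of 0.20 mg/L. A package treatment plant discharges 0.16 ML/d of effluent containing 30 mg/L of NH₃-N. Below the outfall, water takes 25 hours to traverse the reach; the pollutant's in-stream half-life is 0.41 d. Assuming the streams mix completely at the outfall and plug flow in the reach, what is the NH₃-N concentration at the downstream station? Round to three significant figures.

0.0922 mg/L

After mixing, C = (14.00·0.2000 + 0.1600·30.00) / 14.16 = 7.600/14.16 = 0.5367 mg/L.
Half-life 0.41 d → k = ln 2 / 0.41 = 1.691 d⁻¹.
Decay over the reach: 0.5367·exp(−kt) = 0.5367·0.1719 = 0.09224 mg/L.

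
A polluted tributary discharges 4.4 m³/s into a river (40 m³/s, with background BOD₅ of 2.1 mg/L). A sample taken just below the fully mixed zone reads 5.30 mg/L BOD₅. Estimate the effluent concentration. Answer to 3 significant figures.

Mass balance: 40.00·2.100 + 4.400·Cₑ = 44.40·5.300
→ Cₑ = (44.40·5.300 − 40.00·2.100) / 4.400 = 34.39 mg/L.

34.4 mg/L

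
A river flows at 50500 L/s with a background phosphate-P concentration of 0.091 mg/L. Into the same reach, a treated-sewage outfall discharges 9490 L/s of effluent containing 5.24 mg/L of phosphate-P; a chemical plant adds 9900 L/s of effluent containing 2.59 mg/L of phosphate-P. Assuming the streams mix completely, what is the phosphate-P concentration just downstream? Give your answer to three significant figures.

1.14 mg/L

Conservation of mass: C = (50500·0.09100 + 9490·5.240 + 9900·2.590) / 69890 = 79960/69890 = 1.144 mg/L.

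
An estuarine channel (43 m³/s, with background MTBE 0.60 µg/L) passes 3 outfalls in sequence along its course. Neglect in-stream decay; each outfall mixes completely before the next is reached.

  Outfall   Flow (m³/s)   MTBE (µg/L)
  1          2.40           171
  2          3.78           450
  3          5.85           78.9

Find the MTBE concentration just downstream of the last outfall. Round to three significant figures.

Outfall 1: combined Q = 45.40 m³/s; C = (43.00·0.6000 + 2.400·171.0)/45.40 = 9.608 µg/L.
Outfall 2: combined Q = 49.18 m³/s; C = (45.40·9.608 + 3.780·450.0)/49.18 = 43.46 µg/L.
Outfall 3: combined Q = 55.03 m³/s; C = (49.18·43.46 + 5.850·78.90)/55.03 = 47.22 µg/L.

47.2 µg/L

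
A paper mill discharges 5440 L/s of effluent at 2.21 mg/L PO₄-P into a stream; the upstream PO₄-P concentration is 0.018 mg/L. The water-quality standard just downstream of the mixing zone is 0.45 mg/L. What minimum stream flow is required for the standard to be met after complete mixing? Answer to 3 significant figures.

Set C_mix = 0.45: (Q·0.01800 + 5440·2.210) / (Q + 5440) = 0.45
→ Q = 5440·(2.210 − 0.45)/(0.45 − 0.01800) = 22160 L/s.

22200 L/s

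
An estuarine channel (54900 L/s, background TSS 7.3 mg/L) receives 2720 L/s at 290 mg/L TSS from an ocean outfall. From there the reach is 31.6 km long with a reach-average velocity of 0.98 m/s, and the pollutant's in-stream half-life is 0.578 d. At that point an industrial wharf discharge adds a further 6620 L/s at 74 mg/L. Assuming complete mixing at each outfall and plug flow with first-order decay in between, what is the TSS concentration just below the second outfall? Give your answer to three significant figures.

After mixing, C = (54900·7.300 + 2720·290.0) / 57620 = 1190000/57620 = 20.65 mg/L; combined flow 57620 L/s.
Travel time t = 31.6·1000 / 0.98 = 32240 s = 8.957 h.
Half-life 0.578 d → k = ln 2 / 0.578 = 1.199 d⁻¹.
First-order decay: C = 20.65·exp(−k·t) = 20.65·0.6392 = 13.20 mg/L.
Second outfall: C = (57620·13.20 + 6620·74.00)/64240 = 19.46 mg/L.

19.5 mg/L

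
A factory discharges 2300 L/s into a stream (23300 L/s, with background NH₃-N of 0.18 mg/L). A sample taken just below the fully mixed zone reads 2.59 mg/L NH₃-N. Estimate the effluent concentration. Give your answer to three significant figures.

27.0 mg/L

Mass balance: 23300·0.1800 + 2300·Cₑ = 25600·2.590
→ Cₑ = (25600·2.590 − 23300·0.1800) / 2300 = 27.00 mg/L.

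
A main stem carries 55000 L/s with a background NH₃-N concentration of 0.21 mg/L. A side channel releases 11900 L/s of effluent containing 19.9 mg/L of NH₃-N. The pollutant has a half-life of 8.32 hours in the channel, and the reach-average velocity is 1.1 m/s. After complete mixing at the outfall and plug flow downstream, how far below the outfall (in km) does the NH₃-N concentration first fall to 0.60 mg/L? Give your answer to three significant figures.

After mixing, C = (55000·0.2100 + 11900·19.90) / 66900 = 248400/66900 = 3.712 mg/L.
Half-life 8.32 h → k = ln 2 / 8.32 = 0.08331 h⁻¹ = 1.999 d⁻¹.
Set 3.712·exp(−k·t) = 0.60 → t = ln(3.712/0.60)/k = 78750 s = 21.88 h.
Distance = v·t = 1.1·78750 = 86630 m = 86.63 km.

86.6 km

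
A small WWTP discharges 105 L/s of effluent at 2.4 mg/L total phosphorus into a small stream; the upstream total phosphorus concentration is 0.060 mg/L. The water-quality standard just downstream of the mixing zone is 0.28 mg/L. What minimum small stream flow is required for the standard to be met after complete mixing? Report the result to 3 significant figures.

1010 L/s

Set C_mix = 0.28: (Q·0.06000 + 105.0·2.400) / (Q + 105.0) = 0.28
→ Q = 105.0·(2.400 − 0.28)/(0.28 − 0.06000) = 1012 L/s.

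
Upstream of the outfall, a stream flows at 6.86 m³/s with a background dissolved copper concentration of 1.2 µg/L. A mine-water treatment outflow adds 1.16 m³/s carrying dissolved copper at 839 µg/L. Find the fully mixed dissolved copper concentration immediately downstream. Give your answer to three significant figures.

Mass balance: C = (6.860·1.200 + 1.160·839.0) / 8.020 = 981.5/8.020 = 122.4 µg/L.

122 µg/L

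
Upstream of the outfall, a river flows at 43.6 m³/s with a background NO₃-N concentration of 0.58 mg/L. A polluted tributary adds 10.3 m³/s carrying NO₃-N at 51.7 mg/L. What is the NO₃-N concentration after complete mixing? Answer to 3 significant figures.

10.3 mg/L

Mass balance: C = (43.60·0.5800 + 10.30·51.70) / 53.90 = 557.8/53.90 = 10.35 mg/L.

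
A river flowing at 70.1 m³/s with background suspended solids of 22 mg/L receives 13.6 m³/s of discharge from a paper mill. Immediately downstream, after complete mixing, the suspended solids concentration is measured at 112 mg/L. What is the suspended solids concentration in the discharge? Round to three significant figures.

576 mg/L

Mass balance: 70.10·22.00 + 13.60·Cₑ = 83.70·112.0
→ Cₑ = (83.70·112.0 − 70.10·22.00) / 13.60 = 575.9 mg/L.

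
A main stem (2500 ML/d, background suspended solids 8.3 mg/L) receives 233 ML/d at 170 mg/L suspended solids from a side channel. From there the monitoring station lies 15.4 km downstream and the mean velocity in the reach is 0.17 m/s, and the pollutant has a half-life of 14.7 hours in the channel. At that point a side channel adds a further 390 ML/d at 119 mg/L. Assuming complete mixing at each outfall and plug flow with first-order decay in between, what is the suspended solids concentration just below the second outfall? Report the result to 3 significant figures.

20.8 mg/L

Mass balance: C = (2500·8.300 + 233.0·170.0) / 2733 = 60360/2733 = 22.09 mg/L; combined flow 2733 ML/d.
Travel time t = 15.4·1000 / 0.17 = 90590 s = 25.16 h.
Half-life 14.7 h → k = ln 2 / 14.7 = 0.04715 h⁻¹ = 1.132 d⁻¹.
After decay, C = 22.09 × e^(−kt) = 22.09 × 0.3053 = 6.742 mg/L.
Second outfall: C = (2733·6.742 + 390.0·119.0)/3123 = 20.76 mg/L.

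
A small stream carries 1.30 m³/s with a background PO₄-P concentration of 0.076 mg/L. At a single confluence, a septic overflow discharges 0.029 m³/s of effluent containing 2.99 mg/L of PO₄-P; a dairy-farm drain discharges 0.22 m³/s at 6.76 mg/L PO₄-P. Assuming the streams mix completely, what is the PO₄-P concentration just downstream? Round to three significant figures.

1.08 mg/L

After mixing, C = (1.300·0.07600 + 0.02900·2.990 + 0.2200·6.760) / 1.549 = 1.673/1.549 = 1.080 mg/L.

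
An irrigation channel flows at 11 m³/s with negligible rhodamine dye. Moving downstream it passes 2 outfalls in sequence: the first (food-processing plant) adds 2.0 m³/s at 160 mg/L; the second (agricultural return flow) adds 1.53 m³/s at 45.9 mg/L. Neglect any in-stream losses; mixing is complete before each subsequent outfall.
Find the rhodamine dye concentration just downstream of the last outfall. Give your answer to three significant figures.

Below outfall 1: Q → 13.00 m³/s, C = (11.00·0 + 2.000·160.0)/13.00 = 24.62 mg/L.
Below outfall 2: Q → 14.53 m³/s, C = (13.00·24.62 + 1.530·45.90)/14.53 = 26.86 mg/L.

26.9 mg/L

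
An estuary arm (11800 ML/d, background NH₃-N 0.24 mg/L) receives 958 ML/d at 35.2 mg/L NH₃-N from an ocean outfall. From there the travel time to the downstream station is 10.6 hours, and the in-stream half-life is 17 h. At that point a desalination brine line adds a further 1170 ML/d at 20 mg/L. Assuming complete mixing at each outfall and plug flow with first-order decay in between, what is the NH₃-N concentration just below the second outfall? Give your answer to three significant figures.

Flow-weighted average: C = (11800·0.2400 + 958.0·35.20) / 12760 = 36550/12760 = 2.865 mg/L; combined flow 12760 ML/d.
Half-life 17 h → k = ln 2 / 17 = 0.04077 h⁻¹ = 0.9786 d⁻¹.
Decay over the reach: 2.865·exp(−kt) = 2.865·0.6491 = 1.860 mg/L.
Second outfall: C = (12760·1.860 + 1170·20.00)/13930 = 3.384 mg/L.

3.38 mg/L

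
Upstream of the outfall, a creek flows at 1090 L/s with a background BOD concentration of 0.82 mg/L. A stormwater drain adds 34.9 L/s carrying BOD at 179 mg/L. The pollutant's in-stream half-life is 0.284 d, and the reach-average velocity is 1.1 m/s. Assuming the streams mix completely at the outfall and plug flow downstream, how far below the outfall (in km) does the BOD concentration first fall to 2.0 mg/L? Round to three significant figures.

45.0 km

Conservation of mass: C = (1090·0.8200 + 34.90·179.0) / 1125 = 7141/1125 = 6.348 mg/L.
Half-life 0.284 d → k = ln 2 / 0.284 = 2.441 d⁻¹.
Set 6.348·exp(−k·t) = 2.0 → t = ln(6.348/2.0)/k = 40890 s = 11.36 h.
Distance = v·t = 1.1·40890 = 44980 m = 44.98 km.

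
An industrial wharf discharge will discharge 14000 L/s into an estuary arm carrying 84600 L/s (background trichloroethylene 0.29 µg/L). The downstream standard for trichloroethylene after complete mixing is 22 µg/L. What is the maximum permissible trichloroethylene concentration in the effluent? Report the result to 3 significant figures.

153 µg/L

At the limit, (Qr·Cr + Qe·Cₑ)/(Qr + Qe) = 22:
Cₑ = (98600·22 − 84600·0.2900) / 14000 = 153.2 µg/L.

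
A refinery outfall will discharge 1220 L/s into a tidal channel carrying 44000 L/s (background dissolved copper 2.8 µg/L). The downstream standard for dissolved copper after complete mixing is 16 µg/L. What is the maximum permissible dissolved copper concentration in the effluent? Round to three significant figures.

At the limit, (Qr·Cr + Qe·Cₑ)/(Qr + Qe) = 16:
Cₑ = (45220·16 − 44000·2.800) / 1220 = 492.1 µg/L.

492 µg/L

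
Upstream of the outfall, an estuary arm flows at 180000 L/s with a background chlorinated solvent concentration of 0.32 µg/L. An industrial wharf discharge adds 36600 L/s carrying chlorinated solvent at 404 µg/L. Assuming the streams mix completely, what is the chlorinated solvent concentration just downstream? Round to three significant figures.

68.5 µg/L

Flow-weighted average: C = (180000·0.3200 + 36600·404.0) / 216600 = 14840000/216600 = 68.53 µg/L.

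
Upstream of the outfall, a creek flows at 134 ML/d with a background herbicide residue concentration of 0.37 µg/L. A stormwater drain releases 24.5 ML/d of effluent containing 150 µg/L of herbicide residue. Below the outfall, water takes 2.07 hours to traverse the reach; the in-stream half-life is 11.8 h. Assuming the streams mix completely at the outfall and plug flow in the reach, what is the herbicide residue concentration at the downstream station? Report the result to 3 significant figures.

Mass balance: C = (134.0·0.3700 + 24.50·150.0) / 158.5 = 3725/158.5 = 23.50 µg/L.
Half-life 11.8 h → k = ln 2 / 11.8 = 0.05874 h⁻¹ = 1.410 d⁻¹.
After decay, C = 23.50 × e^(−kt) = 23.50 × 0.8855 = 20.81 µg/L.

20.8 µg/L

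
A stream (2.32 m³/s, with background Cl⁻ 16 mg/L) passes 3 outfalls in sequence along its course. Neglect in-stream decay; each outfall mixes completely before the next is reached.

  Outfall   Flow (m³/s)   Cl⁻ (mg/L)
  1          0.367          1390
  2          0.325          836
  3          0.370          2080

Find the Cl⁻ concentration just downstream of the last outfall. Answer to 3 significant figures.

470 mg/L

After outfall 1: Q = 2.320 + 0.3670 = 2.687 m³/s; C = (2.320·16.00 + 0.3670·1390)/2.687 = 203.7 mg/L.
After outfall 2: Q = 2.687 + 0.3250 = 3.012 m³/s; C = (2.687·203.7 + 0.3250·836.0)/3.012 = 271.9 mg/L.
After outfall 3: Q = 3.012 + 0.3700 = 3.382 m³/s; C = (3.012·271.9 + 0.3700·2080)/3.382 = 469.7 mg/L.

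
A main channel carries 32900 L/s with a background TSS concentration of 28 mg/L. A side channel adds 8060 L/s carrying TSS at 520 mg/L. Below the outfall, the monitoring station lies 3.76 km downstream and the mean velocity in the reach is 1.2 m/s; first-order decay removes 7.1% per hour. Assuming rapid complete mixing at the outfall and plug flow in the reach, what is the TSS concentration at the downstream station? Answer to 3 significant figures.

117 mg/L

Conservation of mass: C = (32900·28.00 + 8060·520.0) / 40960 = 5112000/40960 = 124.8 mg/L.
Travel time t = 3.76·1000 / 1.2 = 3133 s = 0.8704 h.
7.1%/h lost → k = −ln(1 − 0.071) = 0.07365 h⁻¹.
Decay over the reach: 124.8·exp(−kt) = 124.8·0.9379 = 117.1 mg/L.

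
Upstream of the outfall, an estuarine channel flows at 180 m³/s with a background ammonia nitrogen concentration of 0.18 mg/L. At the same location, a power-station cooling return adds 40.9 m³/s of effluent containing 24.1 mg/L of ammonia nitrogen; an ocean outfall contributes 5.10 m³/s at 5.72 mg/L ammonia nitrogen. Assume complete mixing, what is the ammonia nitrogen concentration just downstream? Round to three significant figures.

After mixing, C = (180.0·0.1800 + 40.90·24.10 + 5.100·5.720) / 226.0 = 1047/226.0 = 4.634 mg/L.

4.63 mg/L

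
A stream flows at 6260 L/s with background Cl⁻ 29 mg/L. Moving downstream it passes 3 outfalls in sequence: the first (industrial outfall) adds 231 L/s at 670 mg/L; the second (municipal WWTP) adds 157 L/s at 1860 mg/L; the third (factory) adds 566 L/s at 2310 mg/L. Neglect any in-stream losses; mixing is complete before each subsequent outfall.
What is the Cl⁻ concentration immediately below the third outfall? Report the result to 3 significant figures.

After outfall 1: Q = 6260 + 231.0 = 6491 L/s; C = (6260·29.00 + 231.0·670.0)/6491 = 51.81 mg/L.
After outfall 2: Q = 6491 + 157.0 = 6648 L/s; C = (6491·51.81 + 157.0·1860)/6648 = 94.51 mg/L.
After outfall 3: Q = 6648 + 566.0 = 7214 L/s; C = (6648·94.51 + 566.0·2310)/7214 = 268.3 mg/L.

268 mg/L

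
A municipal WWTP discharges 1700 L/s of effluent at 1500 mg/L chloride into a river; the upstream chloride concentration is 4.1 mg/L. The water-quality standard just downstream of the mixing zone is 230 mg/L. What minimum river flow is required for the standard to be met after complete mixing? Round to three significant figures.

Set C_mix = 230: (Q·4.100 + 1700·1500) / (Q + 1700) = 230
→ Q = 1700·(1500 − 230)/(230 − 4.100) = 9557 L/s.

9560 L/s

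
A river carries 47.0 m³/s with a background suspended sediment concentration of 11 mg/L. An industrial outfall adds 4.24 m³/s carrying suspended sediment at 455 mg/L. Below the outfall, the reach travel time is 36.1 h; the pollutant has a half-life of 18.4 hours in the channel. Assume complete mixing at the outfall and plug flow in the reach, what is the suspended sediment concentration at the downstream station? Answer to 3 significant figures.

Mass balance: C = (47.00·11.00 + 4.240·455.0) / 51.24 = 2446/51.24 = 47.74 mg/L.
Half-life 18.4 h → k = ln 2 / 18.4 = 0.03767 h⁻¹ = 0.9041 d⁻¹.
First-order decay: C = 47.74·exp(−k·t) = 47.74·0.2567 = 12.25 mg/L.

12.3 mg/L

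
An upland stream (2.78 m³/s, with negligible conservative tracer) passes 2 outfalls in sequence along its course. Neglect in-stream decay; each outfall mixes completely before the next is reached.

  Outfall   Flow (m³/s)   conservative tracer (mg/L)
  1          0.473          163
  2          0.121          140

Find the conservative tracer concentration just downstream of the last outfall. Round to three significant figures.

After outfall 1: Q = 2.780 + 0.4730 = 3.253 m³/s; C = (2.780·0 + 0.4730·163.0)/3.253 = 23.70 mg/L.
After outfall 2: Q = 3.253 + 0.1210 = 3.374 m³/s; C = (3.253·23.70 + 0.1210·140.0)/3.374 = 27.87 mg/L.

27.9 mg/L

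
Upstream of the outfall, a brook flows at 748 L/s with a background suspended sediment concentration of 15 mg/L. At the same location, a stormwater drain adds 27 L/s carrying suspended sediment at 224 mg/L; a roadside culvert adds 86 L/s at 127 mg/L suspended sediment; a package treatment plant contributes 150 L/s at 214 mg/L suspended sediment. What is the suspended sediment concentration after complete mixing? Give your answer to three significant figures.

After mixing, C = (748.0·15.00 + 27.00·224.0 + 86.00·127.0 + 150.0·214.0) / 1011 = 60290/1011 = 59.63 mg/L.

59.6 mg/L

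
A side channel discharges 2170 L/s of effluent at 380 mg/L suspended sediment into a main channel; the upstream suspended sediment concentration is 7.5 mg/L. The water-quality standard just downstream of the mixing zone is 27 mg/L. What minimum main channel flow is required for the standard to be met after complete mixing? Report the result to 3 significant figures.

Set C_mix = 27: (Q·7.500 + 2170·380.0) / (Q + 2170) = 27
→ Q = 2170·(380.0 − 27)/(27 − 7.500) = 39280 L/s.

39300 L/s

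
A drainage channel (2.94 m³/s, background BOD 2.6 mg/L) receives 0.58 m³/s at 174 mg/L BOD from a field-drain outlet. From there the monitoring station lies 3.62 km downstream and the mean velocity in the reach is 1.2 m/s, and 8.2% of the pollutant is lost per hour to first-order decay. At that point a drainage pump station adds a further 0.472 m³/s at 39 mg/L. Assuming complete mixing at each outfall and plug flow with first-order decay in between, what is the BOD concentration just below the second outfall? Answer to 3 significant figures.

29.9 mg/L

After mixing, C = (2.940·2.600 + 0.5800·174.0) / 3.520 = 108.6/3.520 = 30.84 mg/L; combined flow 3.520 m³/s.
Travel time t = 3.62·1000 / 1.2 = 3017 s = 0.8380 h.
8.2%/h lost → k = −ln(1 − 0.082) = 0.08556 h⁻¹.
After decay, C = 30.84 × e^(−kt) = 30.84 × 0.9308 = 28.71 mg/L.
Second outfall: C = (3.520·28.71 + 0.4720·39.00)/3.992 = 29.93 mg/L.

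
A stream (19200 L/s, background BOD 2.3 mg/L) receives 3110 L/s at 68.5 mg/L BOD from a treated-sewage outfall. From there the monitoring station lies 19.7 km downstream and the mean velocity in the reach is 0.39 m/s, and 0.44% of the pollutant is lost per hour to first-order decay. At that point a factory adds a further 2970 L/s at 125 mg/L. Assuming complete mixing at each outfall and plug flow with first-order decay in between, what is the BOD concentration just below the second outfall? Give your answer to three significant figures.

Conservation of mass: C = (19200·2.300 + 3110·68.50) / 22310 = 257200/22310 = 11.53 mg/L; combined flow 22310 L/s.
Travel time t = 19.7·1000 / 0.39 = 50510 s = 14.03 h.
0.44%/h lost → k = −ln(1 − 0.0044) = 0.004410 h⁻¹.
After decay, C = 11.53 × e^(−kt) = 11.53 × 0.9400 = 10.84 mg/L.
Second outfall: C = (22310·10.84 + 2970·125.0)/25280 = 24.25 mg/L.

24.2 mg/L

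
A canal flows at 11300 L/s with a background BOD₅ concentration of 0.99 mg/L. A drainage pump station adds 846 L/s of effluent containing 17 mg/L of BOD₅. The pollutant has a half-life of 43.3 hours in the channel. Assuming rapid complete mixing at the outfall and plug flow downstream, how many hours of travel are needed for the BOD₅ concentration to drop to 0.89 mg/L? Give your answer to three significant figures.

53.8 h

Conservation of mass: C = (11300·0.9900 + 846.0·17.00) / 12150 = 25570/12150 = 2.105 mg/L.
Half-life 43.3 h → k = ln 2 / 43.3 = 0.01601 h⁻¹ = 0.3842 d⁻¹.
2.105·exp(−k·t) = 0.89 → t = ln(2.105/0.89)/k = 193600 s = 53.78 h.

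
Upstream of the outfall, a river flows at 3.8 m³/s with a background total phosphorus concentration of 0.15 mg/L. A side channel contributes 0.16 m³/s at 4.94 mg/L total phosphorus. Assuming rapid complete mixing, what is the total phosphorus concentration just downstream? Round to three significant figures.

0.344 mg/L

Mass balance: C = (3.800·0.1500 + 0.1600·4.940) / 3.960 = 1.360/3.960 = 0.3435 mg/L.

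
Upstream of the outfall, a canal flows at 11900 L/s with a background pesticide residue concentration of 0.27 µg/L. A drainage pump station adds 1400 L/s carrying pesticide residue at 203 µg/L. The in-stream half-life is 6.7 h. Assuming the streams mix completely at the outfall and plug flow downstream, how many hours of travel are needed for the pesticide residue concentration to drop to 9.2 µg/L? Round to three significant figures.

Mixed concentration C = ΣQC/ΣQ = (11900·0.2700 + 1400·203.0) / 13300 = 287400/13300 = 21.61 µg/L.
Half-life 6.7 h → k = ln 2 / 6.7 = 0.1035 h⁻¹ = 2.483 d⁻¹.
21.61·exp(−k·t) = 9.2 → t = ln(21.61/9.2)/k = 29720 s = 8.254 h.

8.25 h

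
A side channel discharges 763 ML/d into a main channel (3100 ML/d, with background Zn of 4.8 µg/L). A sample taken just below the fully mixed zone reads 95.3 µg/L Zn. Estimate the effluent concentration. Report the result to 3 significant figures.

Mass balance: 3100·4.800 + 763.0·Cₑ = 3863·95.30
→ Cₑ = (3863·95.30 − 3100·4.800) / 763.0 = 463.0 µg/L.

463 µg/L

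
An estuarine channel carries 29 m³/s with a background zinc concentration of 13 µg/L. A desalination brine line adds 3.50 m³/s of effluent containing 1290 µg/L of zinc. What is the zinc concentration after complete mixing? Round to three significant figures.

151 µg/L

Flow-weighted average: C = (29.00·13.00 + 3.500·1290) / 32.50 = 4892/32.50 = 150.5 µg/L.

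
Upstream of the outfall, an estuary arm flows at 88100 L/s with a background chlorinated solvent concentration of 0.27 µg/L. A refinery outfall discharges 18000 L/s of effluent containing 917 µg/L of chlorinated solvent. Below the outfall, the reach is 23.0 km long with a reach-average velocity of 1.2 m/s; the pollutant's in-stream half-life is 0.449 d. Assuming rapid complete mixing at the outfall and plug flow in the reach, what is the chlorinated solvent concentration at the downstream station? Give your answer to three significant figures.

Mixed concentration C = ΣQC/ΣQ = (88100·0.2700 + 18000·917.0) / 106100 = 16530000/106100 = 155.8 µg/L.
Travel time t = 23.0·1000 / 1.2 = 19170 s = 5.324 h.
Half-life 0.449 d → k = ln 2 / 0.449 = 1.544 d⁻¹.
Applying C = C₀e^(−kt): 155.8 × 0.7100 = 110.6 µg/L.

111 µg/L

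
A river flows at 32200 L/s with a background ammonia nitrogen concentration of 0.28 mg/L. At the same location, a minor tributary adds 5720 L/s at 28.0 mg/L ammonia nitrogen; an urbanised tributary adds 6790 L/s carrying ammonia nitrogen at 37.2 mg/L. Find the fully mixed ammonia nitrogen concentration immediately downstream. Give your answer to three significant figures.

After mixing, C = (32200·0.2800 + 5720·28.00 + 6790·37.20) / 44710 = 421800/44710 = 9.433 mg/L.

9.43 mg/L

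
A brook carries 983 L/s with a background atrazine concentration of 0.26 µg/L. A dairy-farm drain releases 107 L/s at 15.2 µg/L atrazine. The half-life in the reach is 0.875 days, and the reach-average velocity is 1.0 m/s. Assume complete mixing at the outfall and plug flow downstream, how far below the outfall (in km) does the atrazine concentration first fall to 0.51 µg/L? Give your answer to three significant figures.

133 km

Conservation of mass: C = (983.0·0.2600 + 107.0·15.20) / 1090 = 1882/1090 = 1.727 µg/L.
Half-life 0.875 d → k = ln 2 / 0.875 = 0.7922 d⁻¹.
Set 1.727·exp(−k·t) = 0.51 → t = ln(1.727/0.51)/k = 133000 s = 36.95 h.
Distance = v·t = 1.0·133000 = 133000 m = 133.0 km.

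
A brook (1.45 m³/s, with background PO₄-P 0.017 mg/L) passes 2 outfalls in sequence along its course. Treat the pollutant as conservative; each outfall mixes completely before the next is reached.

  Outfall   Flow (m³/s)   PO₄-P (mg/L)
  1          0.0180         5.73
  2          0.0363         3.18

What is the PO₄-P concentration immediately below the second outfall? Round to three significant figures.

Outfall 1: combined Q = 1.468 m³/s; C = (1.450·0.01700 + 0.01800·5.730)/1.468 = 0.08705 mg/L.
Outfall 2: combined Q = 1.504 m³/s; C = (1.468·0.08705 + 0.03630·3.180)/1.504 = 0.1617 mg/L.

0.162 mg/L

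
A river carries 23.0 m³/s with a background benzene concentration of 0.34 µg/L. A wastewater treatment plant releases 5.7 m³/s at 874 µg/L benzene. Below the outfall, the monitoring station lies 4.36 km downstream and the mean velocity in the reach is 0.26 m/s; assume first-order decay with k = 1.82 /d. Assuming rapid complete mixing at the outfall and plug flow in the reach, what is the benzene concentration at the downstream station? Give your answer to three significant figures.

Flow-weighted average: C = (23.00·0.3400 + 5.700·874.0) / 28.70 = 4990/28.70 = 173.9 µg/L.
Travel time t = 4.36·1000 / 0.26 = 16770 s = 4.658 h.
Decay over the reach: 173.9·exp(−kt) = 173.9·0.7024 = 122.1 µg/L.

122 µg/L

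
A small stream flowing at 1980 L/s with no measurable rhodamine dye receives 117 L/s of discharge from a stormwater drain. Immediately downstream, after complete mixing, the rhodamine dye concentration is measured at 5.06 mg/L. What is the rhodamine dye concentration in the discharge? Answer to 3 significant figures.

90.7 mg/L

Mass balance: 1980·0 + 117.0·Cₑ = 2097·5.060
→ Cₑ = (2097·5.060 − 1980·0) / 117.0 = 90.69 mg/L.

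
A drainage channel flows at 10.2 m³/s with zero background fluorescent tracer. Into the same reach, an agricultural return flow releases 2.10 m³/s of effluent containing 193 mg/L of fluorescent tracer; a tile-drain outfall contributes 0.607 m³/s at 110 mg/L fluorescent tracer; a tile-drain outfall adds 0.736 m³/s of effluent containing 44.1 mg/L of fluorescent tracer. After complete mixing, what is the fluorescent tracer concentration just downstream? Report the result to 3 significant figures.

37.0 mg/L

Mass balance: C = (10.20·0 + 2.100·193.0 + 0.6070·110.0 + 0.7360·44.10) / 13.64 = 504.5/13.64 = 36.98 mg/L.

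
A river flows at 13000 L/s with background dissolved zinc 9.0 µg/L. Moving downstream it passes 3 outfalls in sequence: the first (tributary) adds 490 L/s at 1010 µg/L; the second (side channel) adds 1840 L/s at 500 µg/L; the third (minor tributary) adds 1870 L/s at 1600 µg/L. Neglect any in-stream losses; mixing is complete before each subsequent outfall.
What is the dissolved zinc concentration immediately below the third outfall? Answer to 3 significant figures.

263 µg/L

Outfall 1: combined Q = 13490 L/s; C = (13000·9.000 + 490.0·1010)/13490 = 45.36 µg/L.
Outfall 2: combined Q = 15330 L/s; C = (13490·45.36 + 1840·500.0)/15330 = 99.93 µg/L.
Outfall 3: combined Q = 17200 L/s; C = (15330·99.93 + 1870·1600)/17200 = 263.0 µg/L.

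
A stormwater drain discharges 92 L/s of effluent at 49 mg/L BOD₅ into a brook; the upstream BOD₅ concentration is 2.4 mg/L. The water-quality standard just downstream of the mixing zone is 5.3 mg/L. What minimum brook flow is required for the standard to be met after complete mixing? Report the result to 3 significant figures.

1390 L/s

Set C_mix = 5.3: (Q·2.400 + 92.00·49.00) / (Q + 92.00) = 5.3
→ Q = 92.00·(49.00 − 5.3)/(5.3 − 2.400) = 1386 L/s.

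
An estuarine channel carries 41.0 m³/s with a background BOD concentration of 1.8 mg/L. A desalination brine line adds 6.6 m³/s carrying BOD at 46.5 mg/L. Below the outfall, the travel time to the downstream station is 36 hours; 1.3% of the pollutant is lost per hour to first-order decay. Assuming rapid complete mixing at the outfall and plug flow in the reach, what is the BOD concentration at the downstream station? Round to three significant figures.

Mixed concentration C = ΣQC/ΣQ = (41.00·1.800 + 6.600·46.50) / 47.60 = 380.7/47.60 = 7.998 mg/L.
1.3%/h lost → k = −ln(1 − 0.013) = 0.01309 h⁻¹.
First-order decay: C = 7.998·exp(−k·t) = 7.998·0.6243 = 4.993 mg/L.

4.99 mg/L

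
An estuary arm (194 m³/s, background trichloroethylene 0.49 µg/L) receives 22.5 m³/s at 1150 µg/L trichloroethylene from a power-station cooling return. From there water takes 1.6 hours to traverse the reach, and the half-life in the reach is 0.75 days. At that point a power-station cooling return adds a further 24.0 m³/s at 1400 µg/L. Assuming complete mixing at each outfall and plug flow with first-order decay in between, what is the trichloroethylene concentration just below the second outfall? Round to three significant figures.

After mixing, C = (194.0·0.4900 + 22.50·1150) / 216.5 = 25970/216.5 = 120.0 µg/L; combined flow 216.5 m³/s.
Half-life 0.75 d → k = ln 2 / 0.75 = 0.9242 d⁻¹.
After decay, C = 120.0 × e^(−kt) = 120.0 × 0.9402 = 112.8 µg/L.
At the second outfall, C = (216.5·112.8 + 24.00·1400) / (216.5 + 24.00) = 241.2 µg/L.

241 µg/L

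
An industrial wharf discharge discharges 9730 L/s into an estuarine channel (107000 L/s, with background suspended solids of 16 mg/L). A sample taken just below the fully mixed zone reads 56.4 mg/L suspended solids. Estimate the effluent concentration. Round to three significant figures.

501 mg/L

Mass balance: 107000·16.00 + 9730·Cₑ = 116700·56.40
→ Cₑ = (116700·56.40 − 107000·16.00) / 9730 = 500.7 mg/L.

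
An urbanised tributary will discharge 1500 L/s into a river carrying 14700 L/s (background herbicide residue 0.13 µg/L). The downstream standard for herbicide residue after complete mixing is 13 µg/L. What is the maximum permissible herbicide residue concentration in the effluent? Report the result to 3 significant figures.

139 µg/L

At the limit, (Qr·Cr + Qe·Cₑ)/(Qr + Qe) = 13:
Cₑ = (16200·13 − 14700·0.1300) / 1500 = 139.1 µg/L.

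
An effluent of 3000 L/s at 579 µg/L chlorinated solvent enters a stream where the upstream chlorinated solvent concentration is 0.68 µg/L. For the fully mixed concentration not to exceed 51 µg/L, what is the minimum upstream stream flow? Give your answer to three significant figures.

Set C_mix = 51: (Q·0.6800 + 3000·579.0) / (Q + 3000) = 51
→ Q = 3000·(579.0 − 51)/(51 − 0.6800) = 31480 L/s.

31500 L/s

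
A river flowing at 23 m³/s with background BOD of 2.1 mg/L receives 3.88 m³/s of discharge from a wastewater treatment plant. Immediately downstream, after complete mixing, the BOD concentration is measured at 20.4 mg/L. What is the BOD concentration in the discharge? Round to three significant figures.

Mass balance: 23.00·2.100 + 3.880·Cₑ = 26.88·20.40
→ Cₑ = (26.88·20.40 − 23.00·2.100) / 3.880 = 128.9 mg/L.

129 mg/L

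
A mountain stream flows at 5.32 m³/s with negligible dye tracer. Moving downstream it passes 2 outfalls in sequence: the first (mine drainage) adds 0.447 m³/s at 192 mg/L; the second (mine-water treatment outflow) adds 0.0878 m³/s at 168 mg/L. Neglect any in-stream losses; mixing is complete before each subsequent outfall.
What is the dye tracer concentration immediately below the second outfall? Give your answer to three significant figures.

After outfall 1: Q = 5.320 + 0.4470 = 5.767 m³/s; C = (5.320·0 + 0.4470·192.0)/5.767 = 14.88 mg/L.
After outfall 2: Q = 5.767 + 0.08780 = 5.855 m³/s; C = (5.767·14.88 + 0.08780·168.0)/5.855 = 17.18 mg/L.

17.2 mg/L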